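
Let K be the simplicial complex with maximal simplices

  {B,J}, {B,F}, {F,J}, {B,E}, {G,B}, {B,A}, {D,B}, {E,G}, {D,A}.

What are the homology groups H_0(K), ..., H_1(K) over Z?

H_0 = Z,  H_1 = Z^3.

Take the total order A < B < D < E < F < G < J on the vertex set. Then K (dimension 1) consists of the simplices:

  0-simplices (7): A, B, D, E, F, G, J
  1-simplices (9): AB, AD, BD, BE, BF, BG, BJ, EG, FJ

so the chain groups are C_0 ≅ Z^7, C_1 ≅ Z^9.

Boundary ∂_1: C_1 → C_0 maps an edge to its endpoints' difference, ∂[p,q] = q − p.
This gives a 7×9 integer matrix of rank 6; reducing to Smith normal form yields diagonal entries (1,1,1,1,1,1).

Now H_k = ker ∂_k / im ∂_{k+1}, so:

  H_0: rank C_0 − rank ∂_1 = 7 − 6 = 1, and the invariant factors of ∂_1 are all 1, so H_0 ≅ Z.
  H_1: rank ker ∂_1 − rank ∂_2 = (9 − 6) − 0 = 3, and there is no ∂_2, so H_1 ≅ Z^3.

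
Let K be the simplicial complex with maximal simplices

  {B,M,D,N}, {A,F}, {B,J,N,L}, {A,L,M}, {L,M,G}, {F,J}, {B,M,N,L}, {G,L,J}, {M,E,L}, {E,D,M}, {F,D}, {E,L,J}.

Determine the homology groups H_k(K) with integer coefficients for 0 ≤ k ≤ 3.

Fix the vertex order A < B < D < E < F < G < J < L < M < N and write every simplex with vertices in increasing order. Then dim K = 3 and the simplices of K are:

  0-simplices (10): A, B, D, E, F, G, J, L, M, N
  1-simplices (24): AF, AL, AM, BD, BJ, BL, BM, BN, DE, DF, DM, DN, EJ, EL, EM, FJ, GJ, GL, GM, JL, JN, LM, LN, MN
  2-simplices (16): ALM, BDM, BDN, BJL, BJN, BLM, BLN, BMN, DEM, DMN, EJL, ELM, GJL, GLM, JLN, LMN
  3-simplices (3): BDMN, BJLN, BLMN

Hence C_0 ≅ Z^10, C_1 ≅ Z^24, C_2 ≅ Z^16, C_3 ≅ Z^3.

The boundary map ∂_1: C_1 → C_0 sends each edge [p,q] (with p < q) to q − p. For instance
  ∂JL = L − J.
As a 10×24 matrix over Z this has rank 9, with invariant factors (1,1,1,1,1,1,1,1,1).

∂_2: C_2 → C_1 acts by ∂[p,q,r] = [q,r] − [p,r] + [p,q]. For instance
  ∂BLN = LN − BN + BL,
  ∂JLN = LN − JN + JL.
This gives a 24×16 integer matrix of rank 13; reducing to Smith normal form yields diagonal entries (1,1,1,1,1,1,1,1,1,1,1,1,1).

The boundary map ∂_3: C_3 → C_2 sends each 3-simplex σ to the alternating sum Σ_i (−1)^i (σ with its i-th vertex removed). For instance
  ∂BJLN = JLN − BLN + BJN − BJL,
  ∂BDMN = DMN − BMN + BDN − BDM.
The resulting 16×3 matrix has rank 3, and its Smith normal form has invariant factors (1,1,1).

From H_k ≅ ker(∂_k) / im(∂_{k+1}) we obtain:

  H_0: rank C_0 − rank ∂_1 = 10 − 9 = 1, and the invariant factors of ∂_1 are all 1, so H_0 = Z.
  H_1: rank ker ∂_1 − rank ∂_2 = (24 − 9) − 13 = 2, and the invariant factors of ∂_2 are all 1, so H_1 = Z^2.
  H_2: rank ker ∂_2 − rank ∂_3 = (16 − 13) − 3 = 0, and the invariant factors of ∂_3 are all 1, so H_2 = 0.
  H_3: rank ker ∂_3 − rank ∂_4 = (3 − 3) − 0 = 0, and there is no ∂_4, so H_3 = 0.

As a check, the Euler characteristic is 10 − 24 + 16 − 3 = -1, which agrees with 1 − 2 + 0 − 0 = -1.

H_0 = Z,  H_1 = Z^2,  H_2 = 0,  H_3 = 0.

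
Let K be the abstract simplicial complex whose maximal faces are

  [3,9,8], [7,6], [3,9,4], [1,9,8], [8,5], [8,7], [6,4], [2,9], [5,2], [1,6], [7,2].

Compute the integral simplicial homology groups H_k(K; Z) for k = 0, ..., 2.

We work with the vertex ordering 1 < 2 < 3 < 4 < 5 < 6 < 7 < 8 < 9. The simplices of K, each written with vertices in increasing order, are:

  0-simplices (9): [1], [2], [3], [4], [5], [6], [7], [8], [9]
  1-simplices (15): [1,6], [1,8], [1,9], [2,5], [2,7], [2,9], [3,4], [3,8], [3,9], [4,6], [4,9], [5,8], [6,7], [7,8], [8,9]
  2-simplices (3): [1,8,9], [3,4,9], [3,8,9]

Hence C_0 ≅ Z^9, C_1 ≅ Z^15, C_2 ≅ Z^3.

Boundary ∂_1: C_1 → C_0 sends each edge [p,q] (with p < q) to q − p.
The resulting 9×15 matrix has rank 8, and its Smith normal form has invariant factors (1,1,1,1,1,1,1,1).

The boundary map ∂_2: C_2 → C_1 maps a triangle to the signed sum of its edges. For instance
  ∂[3,8,9] = [8,9] − [3,9] + [3,8],
  ∂[1,8,9] = [8,9] − [1,9] + [1,8].
This gives a 15×3 integer matrix of rank 3; reducing to Smith normal form yields diagonal entries (1,1,1).

From H_k ≅ ker(∂_k) / im(∂_{k+1}) we obtain:

  H_0: rank C_0 − rank ∂_1 = 9 − 8 = 1, and the invariant factors of ∂_1 are all 1, so H_0 = Z.
  H_1: rank ker ∂_1 − rank ∂_2 = (15 − 8) − 3 = 4, and the invariant factors of ∂_2 are all 1, so H_1 = Z^4.
  H_2: rank ker ∂_2 − rank ∂_3 = (3 − 3) − 0 = 0, and there is no ∂_3, so H_2 = 0.

H_0 = Z,  H_1 = Z^4,  H_2 = 0.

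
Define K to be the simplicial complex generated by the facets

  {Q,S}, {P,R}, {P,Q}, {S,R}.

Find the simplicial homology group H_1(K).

H_1 = Z.

Order the vertices as P < Q < R < S. Listing each simplex with vertices in this order, K has dimension 1 with simplices:

  0-simplices (4): P, Q, R, S
  1-simplices (4): PQ, PR, QS, RS

giving chain groups C_0 ≅ Z^4, C_1 ≅ Z^4.

Boundary ∂_1: C_1 → C_0 sends each edge [p,q] (with p < q) to q − p. For instance
  ∂QS = S − Q.
This gives a 4×4 integer matrix of rank 3; reducing to Smith normal form yields diagonal entries (1,1,1).

From H_k ≅ ker(∂_k) / im(∂_{k+1}) we obtain:

  H_1: rank ker ∂_1 − rank ∂_2 = (4 − 3) − 0 = 1, and there is no ∂_2, so H_1 = Z.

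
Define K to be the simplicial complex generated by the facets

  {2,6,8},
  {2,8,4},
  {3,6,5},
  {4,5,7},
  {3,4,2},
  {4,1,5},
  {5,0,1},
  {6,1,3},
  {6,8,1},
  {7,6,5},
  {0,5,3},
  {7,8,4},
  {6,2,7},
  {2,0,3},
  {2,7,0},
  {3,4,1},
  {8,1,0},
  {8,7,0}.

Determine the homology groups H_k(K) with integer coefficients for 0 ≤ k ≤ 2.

Fix the vertex order 0 < 1 < 2 < 3 < 4 < 5 < 6 < 7 < 8 and write every simplex with vertices in increasing order. Then dim K = 2 and the simplices of K are:

  0-simplices (9): [0], [1], [2], [3], [4], [5], [6], [7], [8]
  1-simplices (27): (27 of them)
  2-simplices (18): [0,1,5], [0,1,8], [0,2,3], [0,2,7], [0,3,5], [0,7,8], [1,3,4], [1,3,6], [1,4,5], [1,6,8], [2,3,4], [2,4,8], [2,6,7], [2,6,8], [3,5,6], [4,5,7], [4,7,8], [5,6,7]

giving chain groups C_0 ≅ Z^9, C_1 ≅ Z^27, C_2 ≅ Z^18.

∂_1: C_1 → C_0 maps an edge to its endpoints' difference, ∂[p,q] = q − p. For instance
  ∂[6,8] = [8] − [6].
This gives a 9×27 integer matrix of rank 8; reducing to Smith normal form yields diagonal entries (1,1,1,1,1,1,1,1).

The boundary map ∂_2: C_2 → C_1 acts by ∂[p,q,r] = [q,r] − [p,r] + [p,q]. For instance
  ∂[2,6,8] = [6,8] − [2,8] + [2,6],
  ∂[3,5,6] = [5,6] − [3,6] + [3,5].
This gives a 27×18 integer matrix of rank 18; reducing to Smith normal form yields diagonal entries (1,1,1,1,1,1,1,1,1,1,1,1,1,1,1,1,1,2).

Now H_k = ker ∂_k / im ∂_{k+1}, so:

  H_0: rank C_0 − rank ∂_1 = 9 − 8 = 1, and the invariant factors of ∂_1 are all 1, so H_0 = Z.
  H_1: rank ker ∂_1 − rank ∂_2 = (27 − 8) − 18 = 1, and ∂_2 has invariant factor 2 > 1, so H_1 = Z ⊕ Z/2.
  H_2: rank ker ∂_2 − rank ∂_3 = (18 − 18) − 0 = 0, and there is no ∂_3, so H_2 = 0.

H_0 = Z,  H_1 = Z ⊕ Z/2,  H_2 = 0.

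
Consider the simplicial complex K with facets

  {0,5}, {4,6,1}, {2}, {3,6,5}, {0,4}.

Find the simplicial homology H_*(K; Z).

H_0 = Z^2,  H_1 = Z,  H_2 = 0.

K has 7 vertices, 8 edges, 2 triangles.
rank ∂_0 = 0, rank ∂_1 = 5 ⇒ b_0 = 7 − 0 − 5 = 2; all invariant factors of ∂_1 are 1 so no torsion. So H_0 ≅ Z^2.
rank ∂_1 = 5, rank ∂_2 = 2 ⇒ b_1 = 8 − 5 − 2 = 1; all invariant factors of ∂_2 are 1 so no torsion. So H_1 ≅ Z.
rank ∂_2 = 2, rank ∂_3 = 0 ⇒ b_2 = 2 − 2 − 0 = 0. So H_2 ≅ 0.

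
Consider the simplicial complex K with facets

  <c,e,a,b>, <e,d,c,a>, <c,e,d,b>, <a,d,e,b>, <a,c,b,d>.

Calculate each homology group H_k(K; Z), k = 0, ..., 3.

Take the total order a < b < c < d < e on the vertex set. Then K (dimension 3) consists of the simplices:

  0-simplices (5): a, b, c, d, e
  1-simplices (10): ab, ac, ad, ae, bc, bd, be, cd, ce, de
  2-simplices (10): abc, abd, abe, acd, ace, ade, bcd, bce, bde, cde
  3-simplices (5): abcd, abce, abde, acde, bcde

Hence C_0 ≅ Z^5, C_1 ≅ Z^10, C_2 ≅ Z^10, C_3 ≅ Z^5.

Boundary ∂_1: C_1 → C_0 maps an edge to its endpoints' difference, ∂[p,q] = q − p.
The resulting 5×10 matrix has rank 4, and its Smith normal form has invariant factors (1,1,1,1).

The boundary map ∂_2: C_2 → C_1 maps a triangle to the signed sum of its edges. For instance
  ∂bce = ce − be + bc,
  ∂ade = de − ae + ad.
The resulting 10×10 matrix has rank 6, and its Smith normal form has invariant factors (1,1,1,1,1,1).

Boundary ∂_3: C_3 → C_2 sends each 3-simplex σ to the alternating sum Σ_i (−1)^i (σ with its i-th vertex removed). For instance
  ∂abcd = bcd − acd + abd − abc,
  ∂bcde = cde − bde + bce − bcd.
This gives a 10×5 integer matrix of rank 4; reducing to Smith normal form yields diagonal entries (1,1,1,1).

From H_k ≅ ker(∂_k) / im(∂_{k+1}) we obtain:

  H_0: rank C_0 − rank ∂_1 = 5 − 4 = 1, and the invariant factors of ∂_1 are all 1, so H_0 ≅ Z.
  H_1: rank ker ∂_1 − rank ∂_2 = (10 − 4) − 6 = 0, and the invariant factors of ∂_2 are all 1, so H_1 ≅ 0.
  H_2: rank ker ∂_2 − rank ∂_3 = (10 − 6) − 4 = 0, and the invariant factors of ∂_3 are all 1, so H_2 ≅ 0.
  H_3: rank ker ∂_3 − rank ∂_4 = (5 − 4) − 0 = 1, and there is no ∂_4, so H_3 ≅ Z.

As a check, the Euler characteristic is 5 − 10 + 10 − 5 = 0, which agrees with 1 − 0 + 0 − 1 = 0.
(K is a triangulation of the 3-sphere S^3.)

H_0 = Z,  H_1 = 0,  H_2 = 0,  H_3 = Z.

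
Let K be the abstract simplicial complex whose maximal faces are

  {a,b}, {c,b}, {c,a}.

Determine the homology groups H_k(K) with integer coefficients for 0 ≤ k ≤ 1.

H_0 = Z,  H_1 = Z.

Take the total order a < b < c on the vertex set. Then K (dimension 1) consists of the simplices:

  0-simplices (3): a, b, c
  1-simplices (3): ab, ac, bc

giving chain groups C_0 ≅ Z^3, C_1 ≅ Z^3.

The boundary map ∂_1: C_1 → C_0 maps an edge to its endpoints' difference, ∂[p,q] = q − p. For instance
  ∂bc = c − b.
The resulting 3×3 matrix has rank 2, and its Smith normal form has invariant factors (1,1).

Now H_k = ker ∂_k / im ∂_{k+1}, so:

  H_0: rank C_0 − rank ∂_1 = 3 − 2 = 1, and the invariant factors of ∂_1 are all 1, so H_0 ≅ Z.
  H_1: rank ker ∂_1 − rank ∂_2 = (3 − 2) − 0 = 1, and there is no ∂_2, so H_1 ≅ Z.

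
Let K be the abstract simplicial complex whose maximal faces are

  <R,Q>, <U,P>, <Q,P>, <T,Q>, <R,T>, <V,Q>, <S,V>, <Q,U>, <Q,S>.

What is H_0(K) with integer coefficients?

Take the total order P < Q < R < S < T < U < V on the vertex set. Then K (dimension 1) consists of the simplices:

  0-simplices (7): P, Q, R, S, T, U, V
  1-simplices (9): PQ, PU, QR, QS, QT, QU, QV, RT, SV

Hence C_0 ≅ Z^7, C_1 ≅ Z^9.

∂_1: C_1 → C_0 maps an edge to its endpoints' difference, ∂[p,q] = q − p. For instance
  ∂QV = V − Q.
The resulting 7×9 matrix has rank 6, and its Smith normal form has invariant factors (1,1,1,1,1,1).

Computing H_k = (kernel of ∂_k) / (image of ∂_{k+1}):

  H_0: rank C_0 − rank ∂_1 = 7 − 6 = 1, and the invariant factors of ∂_1 are all 1, so H_0 ≅ Z.

H_0 = Z.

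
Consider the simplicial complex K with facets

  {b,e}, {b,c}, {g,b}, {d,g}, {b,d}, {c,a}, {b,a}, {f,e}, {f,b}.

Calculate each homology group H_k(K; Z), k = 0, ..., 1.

Take the total order a < b < c < d < e < f < g on the vertex set. Then K (dimension 1) consists of the simplices:

  0-simplices (7): a, b, c, d, e, f, g
  1-simplices (9): ab, ac, bc, bd, be, bf, bg, dg, ef

Hence C_0 ≅ Z^7, C_1 ≅ Z^9.

∂_1: C_1 → C_0 is given by ∂[p,q] = [q] − [p]. For instance
  ∂be = e − b.
This gives a 7×9 integer matrix of rank 6; reducing to Smith normal form yields diagonal entries (1,1,1,1,1,1).

From H_k ≅ ker(∂_k) / im(∂_{k+1}) we obtain:

  H_0: rank C_0 − rank ∂_1 = 7 − 6 = 1, and the invariant factors of ∂_1 are all 1, so H_0 = Z.
  H_1: rank ker ∂_1 − rank ∂_2 = (9 − 6) − 0 = 3, and there is no ∂_2, so H_1 = Z^3.

H_0 ≅ Z,  H_1 ≅ Z^3.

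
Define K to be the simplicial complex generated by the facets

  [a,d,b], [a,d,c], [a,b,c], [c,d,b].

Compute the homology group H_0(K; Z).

H_0 ≅ Z.

K has 4 vertices, 6 edges, 4 triangles.
rank ∂_0 = 0, rank ∂_1 = 3 ⇒ b_0 = 4 − 0 − 3 = 1; all invariant factors of ∂_1 are 1 so no torsion. So H_0 ≅ Z.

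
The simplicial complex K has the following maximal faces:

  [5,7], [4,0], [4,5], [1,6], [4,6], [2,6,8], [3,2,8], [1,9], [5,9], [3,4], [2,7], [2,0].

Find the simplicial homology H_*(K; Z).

H_0 = Z,  H_1 = Z^4,  H_2 = 0.

We work with the vertex ordering 0 < 1 < 2 < 3 < 4 < 5 < 6 < 7 < 8 < 9. The simplices of K, each written with vertices in increasing order, are:

  0-simplices (10): [0], [1], [2], [3], [4], [5], [6], [7], [8], [9]
  1-simplices (15): [0,2], [0,4], [1,6], [1,9], [2,3], [2,6], [2,7], [2,8], [3,4], [3,8], [4,5], [4,6], [5,7], [5,9], [6,8]
  2-simplices (2): [2,3,8], [2,6,8]

Hence C_0 ≅ Z^10, C_1 ≅ Z^15, C_2 ≅ Z^2.

The boundary map ∂_1: C_1 → C_0 sends each edge [p,q] (with p < q) to q − p. For instance
  ∂[2,8] = [8] − [2].
The resulting 10×15 matrix has rank 9, and its Smith normal form has invariant factors (1,1,1,1,1,1,1,1,1).

The boundary map ∂_2: C_2 → C_1 sends each 2-simplex [p,q,r] to [q,r] − [p,r] + [p,q]. For instance
  ∂[2,6,8] = [6,8] − [2,8] + [2,6],
  ∂[2,3,8] = [3,8] − [2,8] + [2,3].
The 15×2 boundary matrix has rank 2 and Smith normal form diag(1,1).

Reading off H_k = ker ∂_k / im ∂_{k+1}:

  H_0: rank C_0 − rank ∂_1 = 10 − 9 = 1, and the invariant factors of ∂_1 are all 1, so H_0 = Z.
  H_1: rank ker ∂_1 − rank ∂_2 = (15 − 9) − 2 = 4, and the invariant factors of ∂_2 are all 1, so H_1 = Z^4.
  H_2: rank ker ∂_2 − rank ∂_3 = (2 − 2) − 0 = 0, and there is no ∂_3, so H_2 = 0.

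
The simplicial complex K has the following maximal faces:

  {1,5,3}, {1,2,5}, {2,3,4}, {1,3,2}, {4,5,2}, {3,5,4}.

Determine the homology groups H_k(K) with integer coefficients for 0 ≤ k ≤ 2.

Order the vertices as 1 < 2 < 3 < 4 < 5. Listing each simplex with vertices in this order, K has dimension 2 with simplices:

  0-simplices (5): [1], [2], [3], [4], [5]
  1-simplices (9): [1,2], [1,3], [1,5], [2,3], [2,4], [2,5], [3,4], [3,5], [4,5]
  2-simplices (6): [1,2,3], [1,2,5], [1,3,5], [2,3,4], [2,4,5], [3,4,5]

so the chain groups are C_0 ≅ Z^5, C_1 ≅ Z^9, C_2 ≅ Z^6.

∂_1: C_1 → C_0 maps an edge to its endpoints' difference, ∂[p,q] = q − p.
This gives a 5×9 integer matrix of rank 4; reducing to Smith normal form yields diagonal entries (1,1,1,1).

∂_2: C_2 → C_1 sends each 2-simplex [p,q,r] to [q,r] − [p,r] + [p,q]. For instance
  ∂[1,3,5] = [3,5] − [1,5] + [1,3],
  ∂[1,2,3] = [2,3] − [1,3] + [1,2].
The 9×6 boundary matrix has rank 5 and Smith normal form diag(1,1,1,1,1).

Reading off H_k = ker ∂_k / im ∂_{k+1}:

  H_0: rank C_0 − rank ∂_1 = 5 − 4 = 1, and the invariant factors of ∂_1 are all 1, so H_0 ≅ Z.
  H_1: rank ker ∂_1 − rank ∂_2 = (9 − 4) − 5 = 0, and the invariant factors of ∂_2 are all 1, so H_1 ≅ 0.
  H_2: rank ker ∂_2 − rank ∂_3 = (6 − 5) − 0 = 1, and there is no ∂_3, so H_2 ≅ Z.

(K is a triangulation of the 2-sphere S^2.)

H_0 ≅ Z,  H_1 = 0,  H_2 ≅ Z.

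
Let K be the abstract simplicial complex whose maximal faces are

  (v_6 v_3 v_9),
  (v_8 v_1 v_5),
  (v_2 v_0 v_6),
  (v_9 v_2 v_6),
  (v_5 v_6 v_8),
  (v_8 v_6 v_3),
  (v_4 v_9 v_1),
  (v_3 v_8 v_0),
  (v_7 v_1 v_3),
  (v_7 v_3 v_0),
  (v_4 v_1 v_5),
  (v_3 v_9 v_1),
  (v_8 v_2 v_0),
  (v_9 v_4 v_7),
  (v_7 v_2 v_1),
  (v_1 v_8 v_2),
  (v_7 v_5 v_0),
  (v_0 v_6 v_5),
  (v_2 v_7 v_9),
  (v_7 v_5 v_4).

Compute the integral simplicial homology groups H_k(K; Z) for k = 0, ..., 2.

H_0 = Z,  H_1 = Z × Z/2,  H_2 = 0.

Take the total order v_0 < v_1 < v_2 < v_3 < v_4 < v_5 < v_6 < v_7 < v_8 < v_9 on the vertex set. Then K (dimension 2) consists of the simplices:

  0-simplices (10): [v_0], [v_1], [v_2], [v_3], [v_4], [v_5], [v_6], [v_7], [v_8], [v_9]
  1-simplices (30): (30 of them)
  2-simplices (20): (20 of them)

giving chain groups C_0 ≅ Z^10, C_1 ≅ Z^30, C_2 ≅ Z^20.

∂_1: C_1 → C_0 maps an edge to its endpoints' difference, ∂[p,q] = q − p. For instance
  ∂[v_1,v_4] = [v_4] − [v_1].
The resulting 10×30 matrix has rank 9, and its Smith normal form has invariant factors (1,1,1,1,1,1,1,1,1).

∂_2: C_2 → C_1 maps a triangle to the signed sum of its edges. For instance
  ∂[v_0,v_5,v_6] = [v_5,v_6] − [v_0,v_6] + [v_0,v_5],
  ∂[v_0,v_2,v_6] = [v_2,v_6] − [v_0,v_6] + [v_0,v_2].
This gives a 30×20 integer matrix of rank 20; reducing to Smith normal form yields diagonal entries (1,1,1,1,1,1,1,1,1,1,1,1,1,1,1,1,1,1,1,2).

Reading off H_k = ker ∂_k / im ∂_{k+1}:

  H_0: rank C_0 − rank ∂_1 = 10 − 9 = 1, and the invariant factors of ∂_1 are all 1, so H_0 = Z.
  H_1: rank ker ∂_1 − rank ∂_2 = (30 − 9) − 20 = 1, and ∂_2 has invariant factor 2 > 1, so H_1 = Z × Z/2.
  H_2: rank ker ∂_2 − rank ∂_3 = (20 − 20) − 0 = 0, and there is no ∂_3, so H_2 = 0.

(K is a triangulation of the Klein bottle.)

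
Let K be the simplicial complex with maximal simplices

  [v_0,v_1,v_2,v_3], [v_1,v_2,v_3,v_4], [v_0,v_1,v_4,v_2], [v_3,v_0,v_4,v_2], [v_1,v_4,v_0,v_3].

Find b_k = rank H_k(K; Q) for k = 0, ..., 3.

b_0 = 1, b_1 = 0, b_2 = 0, b_3 = 1.

Fix the vertex order v_0 < v_1 < v_2 < v_3 < v_4 and write every simplex with vertices in increasing order. Then dim K = 3 and the simplices of K are:

  0-simplices (5): [v_0], [v_1], [v_2], [v_3], [v_4]
  1-simplices (10): [v_0,v_1], [v_0,v_2], [v_0,v_3], [v_0,v_4], [v_1,v_2], [v_1,v_3], [v_1,v_4], [v_2,v_3], [v_2,v_4], [v_3,v_4]
  2-simplices (10): [v_0,v_1,v_2], [v_0,v_1,v_3], [v_0,v_1,v_4], [v_0,v_2,v_3], [v_0,v_2,v_4], [v_0,v_3,v_4], [v_1,v_2,v_3], [v_1,v_2,v_4], [v_1,v_3,v_4], [v_2,v_3,v_4]
  3-simplices (5): [v_0,v_1,v_2,v_3], [v_0,v_1,v_2,v_4], [v_0,v_1,v_3,v_4], [v_0,v_2,v_3,v_4], [v_1,v_2,v_3,v_4]

so the chain groups are C_0 ≅ Z^5, C_1 ≅ Z^10, C_2 ≅ Z^10, C_3 ≅ Z^5.

Boundary ∂_1: C_1 → C_0 is given by ∂[p,q] = [q] − [p].
The 5×10 boundary matrix has rank 4 and Smith normal form diag(1,1,1,1).

Boundary ∂_2: C_2 → C_1 maps a triangle to the signed sum of its edges. For instance
  ∂[v_2,v_3,v_4] = [v_3,v_4] − [v_2,v_4] + [v_2,v_3],
  ∂[v_0,v_2,v_4] = [v_2,v_4] − [v_0,v_4] + [v_0,v_2].
As a 10×10 matrix over Z this has rank 6, with invariant factors (1,1,1,1,1,1).

∂_3: C_3 → C_2 sends each 3-simplex σ to the alternating sum Σ_i (−1)^i (σ with its i-th vertex removed). For instance
  ∂[v_0,v_1,v_2,v_4] = [v_1,v_2,v_4] − [v_0,v_2,v_4] + [v_0,v_1,v_4] − [v_0,v_1,v_2],
  ∂[v_0,v_2,v_3,v_4] = [v_2,v_3,v_4] − [v_0,v_3,v_4] + [v_0,v_2,v_4] − [v_0,v_2,v_3].
The 10×5 boundary matrix has rank 4 and Smith normal form diag(1,1,1,1).

Computing H_k = (kernel of ∂_k) / (image of ∂_{k+1}):

  H_0: rank C_0 − rank ∂_1 = 5 − 4 = 1, and the invariant factors of ∂_1 are all 1, so H_0 ≅ Z.
  H_1: rank ker ∂_1 − rank ∂_2 = (10 − 4) − 6 = 0, and the invariant factors of ∂_2 are all 1, so H_1 ≅ 0.
  H_2: rank ker ∂_2 − rank ∂_3 = (10 − 6) − 4 = 0, and the invariant factors of ∂_3 are all 1, so H_2 ≅ 0.
  H_3: rank ker ∂_3 − rank ∂_4 = (5 − 4) − 0 = 1, and there is no ∂_4, so H_3 ≅ Z.

Hence the Betti numbers are b_0 = 1, b_1 = 0, b_2 = 0, b_3 = 1.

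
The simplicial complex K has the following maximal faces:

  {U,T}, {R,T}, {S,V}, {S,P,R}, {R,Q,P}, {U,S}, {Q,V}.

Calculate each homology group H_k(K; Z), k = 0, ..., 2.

K has 7 vertices, 10 edges, 2 triangles.
rank ∂_0 = 0, rank ∂_1 = 6 ⇒ b_0 = 7 − 0 − 6 = 1; all invariant factors of ∂_1 are 1 so no torsion. So H_0 = Z.
rank ∂_1 = 6, rank ∂_2 = 2 ⇒ b_1 = 10 − 6 − 2 = 2; all invariant factors of ∂_2 are 1 so no torsion. So H_1 = Z^2.
rank ∂_2 = 2, rank ∂_3 = 0 ⇒ b_2 = 2 − 2 − 0 = 0. So H_2 = 0.

H_0 = Z,  H_1 = Z^2,  H_2 = 0.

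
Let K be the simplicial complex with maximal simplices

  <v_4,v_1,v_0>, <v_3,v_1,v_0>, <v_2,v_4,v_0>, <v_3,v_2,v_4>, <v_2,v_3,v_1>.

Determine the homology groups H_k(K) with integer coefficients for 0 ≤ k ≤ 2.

We work with the vertex ordering v_0 < v_1 < v_2 < v_3 < v_4. The simplices of K, each written with vertices in increasing order, are:

  0-simplices (5): [v_0], [v_1], [v_2], [v_3], [v_4]
  1-simplices (10): [v_0,v_1], [v_0,v_2], [v_0,v_3], [v_0,v_4], [v_1,v_2], [v_1,v_3], [v_1,v_4], [v_2,v_3], [v_2,v_4], [v_3,v_4]
  2-simplices (5): [v_0,v_1,v_3], [v_0,v_1,v_4], [v_0,v_2,v_4], [v_1,v_2,v_3], [v_2,v_3,v_4]

so the chain groups are C_0 ≅ Z^5, C_1 ≅ Z^10, C_2 ≅ Z^5.

The boundary map ∂_1: C_1 → C_0 maps an edge to its endpoints' difference, ∂[p,q] = q − p.
The resulting 5×10 matrix has rank 4, and its Smith normal form has invariant factors (1,1,1,1).

∂_2: C_2 → C_1 maps a triangle to the signed sum of its edges. For instance
  ∂[v_1,v_2,v_3] = [v_2,v_3] − [v_1,v_3] + [v_1,v_2],
  ∂[v_0,v_1,v_4] = [v_1,v_4] − [v_0,v_4] + [v_0,v_1].
The 10×5 boundary matrix has rank 5 and Smith normal form diag(1,1,1,1,1).

Computing H_k = (kernel of ∂_k) / (image of ∂_{k+1}):

  H_0: rank C_0 − rank ∂_1 = 5 − 4 = 1, and the invariant factors of ∂_1 are all 1, so H_0 = Z.
  H_1: rank ker ∂_1 − rank ∂_2 = (10 − 4) − 5 = 1, and the invariant factors of ∂_2 are all 1, so H_1 = Z.
  H_2: rank ker ∂_2 − rank ∂_3 = (5 − 5) − 0 = 0, and there is no ∂_3, so H_2 = 0.

H_0 = Z,  H_1 = Z,  H_2 = 0.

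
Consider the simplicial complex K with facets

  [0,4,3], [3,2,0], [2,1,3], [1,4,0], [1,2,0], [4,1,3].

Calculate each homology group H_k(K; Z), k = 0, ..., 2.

K has 5 vertices, 9 edges, 6 triangles.
rank ∂_0 = 0, rank ∂_1 = 4 ⇒ b_0 = 5 − 0 − 4 = 1; all invariant factors of ∂_1 are 1 so no torsion. So H_0 = Z.
rank ∂_1 = 4, rank ∂_2 = 5 ⇒ b_1 = 9 − 4 − 5 = 0; all invariant factors of ∂_2 are 1 so no torsion. So H_1 = 0.
rank ∂_2 = 5, rank ∂_3 = 0 ⇒ b_2 = 6 − 5 − 0 = 1. So H_2 = Z.

H_0 ≅ Z,  H_1 = 0,  H_2 ≅ Z.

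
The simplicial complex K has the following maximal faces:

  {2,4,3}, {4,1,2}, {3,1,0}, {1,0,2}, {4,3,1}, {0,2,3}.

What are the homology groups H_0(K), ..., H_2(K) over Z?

H_0 ≅ Z,  H_1 = 0,  H_2 ≅ Z.

Order the vertices as 0 < 1 < 2 < 3 < 4. Listing each simplex with vertices in this order, K has dimension 2 with simplices:

  0-simplices (5): [0], [1], [2], [3], [4]
  1-simplices (9): [0,1], [0,2], [0,3], [1,2], [1,3], [1,4], [2,3], [2,4], [3,4]
  2-simplices (6): [0,1,2], [0,1,3], [0,2,3], [1,2,4], [1,3,4], [2,3,4]

giving chain groups C_0 ≅ Z^5, C_1 ≅ Z^9, C_2 ≅ Z^6.

∂_1: C_1 → C_0 sends each edge [p,q] (with p < q) to q − p.
The 5×9 boundary matrix has rank 4 and Smith normal form diag(1,1,1,1).

Boundary ∂_2: C_2 → C_1 acts by ∂[p,q,r] = [q,r] − [p,r] + [p,q]. For instance
  ∂[0,2,3] = [2,3] − [0,3] + [0,2],
  ∂[2,3,4] = [3,4] − [2,4] + [2,3].
The resulting 9×6 matrix has rank 5, and its Smith normal form has invariant factors (1,1,1,1,1).

Computing H_k = (kernel of ∂_k) / (image of ∂_{k+1}):

  H_0: rank C_0 − rank ∂_1 = 5 − 4 = 1, and the invariant factors of ∂_1 are all 1, so H_0 ≅ Z.
  H_1: rank ker ∂_1 − rank ∂_2 = (9 − 4) − 5 = 0, and the invariant factors of ∂_2 are all 1, so H_1 ≅ 0.
  H_2: rank ker ∂_2 − rank ∂_3 = (6 − 5) − 0 = 1, and there is no ∂_3, so H_2 ≅ Z.

As a check, the Euler characteristic is 5 − 9 + 6 = 2, which agrees with 1 − 0 + 1 = 2.
(K is a triangulation of the 2-sphere S^2.)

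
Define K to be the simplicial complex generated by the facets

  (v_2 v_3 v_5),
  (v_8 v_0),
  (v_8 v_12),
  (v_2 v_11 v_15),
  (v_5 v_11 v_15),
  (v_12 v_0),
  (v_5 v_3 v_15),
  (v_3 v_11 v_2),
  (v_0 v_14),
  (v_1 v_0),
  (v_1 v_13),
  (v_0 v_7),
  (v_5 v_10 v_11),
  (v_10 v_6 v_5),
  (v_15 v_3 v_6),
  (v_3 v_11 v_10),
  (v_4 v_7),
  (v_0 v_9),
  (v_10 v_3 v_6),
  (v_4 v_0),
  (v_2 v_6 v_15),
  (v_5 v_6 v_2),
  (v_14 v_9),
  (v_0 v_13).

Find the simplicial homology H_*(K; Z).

Fix the vertex order v_0 < v_1 < v_2 < v_3 < v_4 < v_5 < v_6 < v_7 < v_8 < v_9 < v_10 < v_11 < v_12 < v_13 < v_14 < v_15 and write every simplex with vertices in increasing order. Then dim K = 2 and the simplices of K are:

  0-simplices (16): [v_0], [v_1], [v_2], [v_3], [v_4], [v_5], [v_6], [v_7], [v_8], [v_9], [v_10], [v_11], [v_12], [v_13], [v_14], [v_15]
  1-simplices (30): (30 of them)
  2-simplices (12): (12 of them)

Hence C_0 ≅ Z^16, C_1 ≅ Z^30, C_2 ≅ Z^12.

The boundary map ∂_1: C_1 → C_0 is given by ∂[p,q] = [q] − [p]. For instance
  ∂[v_3,v_6] = [v_6] − [v_3].
The resulting 16×30 matrix has rank 14, and its Smith normal form has invariant factors (1,1,1,1,1,1,1,1,1,1,1,1,1,1).

∂_2: C_2 → C_1 maps a triangle to the signed sum of its edges. For instance
  ∂[v_3,v_10,v_11] = [v_10,v_11] − [v_3,v_11] + [v_3,v_10],
  ∂[v_2,v_6,v_15] = [v_6,v_15] − [v_2,v_15] + [v_2,v_6].
As a 30×12 matrix over Z this has rank 12, with invariant factors (1,1,1,1,1,1,1,1,1,1,1,2).

Now H_k = ker ∂_k / im ∂_{k+1}, so:

  H_0: rank C_0 − rank ∂_1 = 16 − 14 = 2, and the invariant factors of ∂_1 are all 1, so H_0 = Z^2.
  H_1: rank ker ∂_1 − rank ∂_2 = (30 − 14) − 12 = 4, and ∂_2 has invariant factor 2 > 1, so H_1 = Z^4 ⊕ Z/2Z.
  H_2: rank ker ∂_2 − rank ∂_3 = (12 − 12) − 0 = 0, and there is no ∂_3, so H_2 = 0.

As a check, the Euler characteristic is 16 − 30 + 12 = -2, which agrees with 2 − 4 + 0 = -2.
(K is a triangulation of the disjoint union of the real projective plane RP^2 and a wedge of 4 circles.)

H_0 ≅ Z^2,  H_1 ≅ Z^4 ⊕ Z/2Z,  H_2 = 0.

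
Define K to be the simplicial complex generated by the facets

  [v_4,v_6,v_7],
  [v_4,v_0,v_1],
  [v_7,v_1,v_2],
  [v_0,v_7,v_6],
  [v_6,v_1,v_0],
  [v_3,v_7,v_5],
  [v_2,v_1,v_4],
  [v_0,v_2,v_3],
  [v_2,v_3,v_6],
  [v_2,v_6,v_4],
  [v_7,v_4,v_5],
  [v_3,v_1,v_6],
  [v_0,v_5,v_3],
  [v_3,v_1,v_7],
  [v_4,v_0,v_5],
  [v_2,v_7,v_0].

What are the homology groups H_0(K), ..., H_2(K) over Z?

We work with the vertex ordering v_0 < v_1 < v_2 < v_3 < v_4 < v_5 < v_6 < v_7. The simplices of K, each written with vertices in increasing order, are:

  0-simplices (8): [v_0], [v_1], [v_2], [v_3], [v_4], [v_5], [v_6], [v_7]
  1-simplices (24): (24 of them)
  2-simplices (16): (16 of them)

giving chain groups C_0 ≅ Z^8, C_1 ≅ Z^24, C_2 ≅ Z^16.

The boundary map ∂_1: C_1 → C_0 is given by ∂[p,q] = [q] − [p].
The 8×24 boundary matrix has rank 7 and Smith normal form diag(1,1,1,1,1,1,1).

Boundary ∂_2: C_2 → C_1 sends each 2-simplex [p,q,r] to [q,r] − [p,r] + [p,q]. For instance
  ∂[v_2,v_4,v_6] = [v_4,v_6] − [v_2,v_6] + [v_2,v_4],
  ∂[v_1,v_2,v_7] = [v_2,v_7] − [v_1,v_7] + [v_1,v_2].
As a 24×16 matrix over Z this has rank 15, with invariant factors (1,1,1,1,1,1,1,1,1,1,1,1,1,1,1).

From H_k ≅ ker(∂_k) / im(∂_{k+1}) we obtain:

  H_0: rank C_0 − rank ∂_1 = 8 − 7 = 1, and the invariant factors of ∂_1 are all 1, so H_0 ≅ Z.
  H_1: rank ker ∂_1 − rank ∂_2 = (24 − 7) − 15 = 2, and the invariant factors of ∂_2 are all 1, so H_1 ≅ Z^2.
  H_2: rank ker ∂_2 − rank ∂_3 = (16 − 15) − 0 = 1, and there is no ∂_3, so H_2 ≅ Z.

(K is a triangulation of the torus T^2.)

H_0 ≅ Z,  H_1 ≅ Z^2,  H_2 ≅ Z.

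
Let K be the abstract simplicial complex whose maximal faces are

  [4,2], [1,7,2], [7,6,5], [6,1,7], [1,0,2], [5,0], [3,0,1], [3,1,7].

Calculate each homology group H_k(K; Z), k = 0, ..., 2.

Fix the vertex order 0 < 1 < 2 < 3 < 4 < 5 < 6 < 7 and write every simplex with vertices in increasing order. Then dim K = 2 and the simplices of K are:

  0-simplices (8): [0], [1], [2], [3], [4], [5], [6], [7]
  1-simplices (14): [0,1], [0,2], [0,3], [0,5], [1,2], [1,3], [1,6], [1,7], [2,4], [2,7], [3,7], [5,6], [5,7], [6,7]
  2-simplices (6): [0,1,2], [0,1,3], [1,2,7], [1,3,7], [1,6,7], [5,6,7]

giving chain groups C_0 ≅ Z^8, C_1 ≅ Z^14, C_2 ≅ Z^6.

∂_1: C_1 → C_0 sends each edge [p,q] (with p < q) to q − p. For instance
  ∂[1,7] = [7] − [1].
The resulting 8×14 matrix has rank 7, and its Smith normal form has invariant factors (1,1,1,1,1,1,1).

The boundary map ∂_2: C_2 → C_1 maps a triangle to the signed sum of its edges. For instance
  ∂[0,1,3] = [1,3] − [0,3] + [0,1],
  ∂[1,3,7] = [3,7] − [1,7] + [1,3].
This gives a 14×6 integer matrix of rank 6; reducing to Smith normal form yields diagonal entries (1,1,1,1,1,1).

Now H_k = ker ∂_k / im ∂_{k+1}, so:

  H_0: rank C_0 − rank ∂_1 = 8 − 7 = 1, and the invariant factors of ∂_1 are all 1, so H_0 ≅ Z.
  H_1: rank ker ∂_1 − rank ∂_2 = (14 − 7) − 6 = 1, and the invariant factors of ∂_2 are all 1, so H_1 ≅ Z.
  H_2: rank ker ∂_2 − rank ∂_3 = (6 − 6) − 0 = 0, and there is no ∂_3, so H_2 ≅ 0.

H_0 = Z,  H_1 = Z,  H_2 = 0.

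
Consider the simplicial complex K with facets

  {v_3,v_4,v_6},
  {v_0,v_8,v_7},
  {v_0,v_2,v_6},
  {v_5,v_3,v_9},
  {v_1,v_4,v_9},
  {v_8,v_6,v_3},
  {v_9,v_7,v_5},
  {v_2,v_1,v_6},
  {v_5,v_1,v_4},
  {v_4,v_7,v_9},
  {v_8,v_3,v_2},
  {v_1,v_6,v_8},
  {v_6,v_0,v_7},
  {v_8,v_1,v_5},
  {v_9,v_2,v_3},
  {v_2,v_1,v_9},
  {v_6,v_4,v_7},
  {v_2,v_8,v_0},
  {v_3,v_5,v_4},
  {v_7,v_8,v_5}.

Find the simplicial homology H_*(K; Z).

Fix the vertex order v_0 < v_1 < v_2 < v_3 < v_4 < v_5 < v_6 < v_7 < v_8 < v_9 and write every simplex with vertices in increasing order. Then dim K = 2 and the simplices of K are:

  0-simplices (10): [v_0], [v_1], [v_2], [v_3], [v_4], [v_5], [v_6], [v_7], [v_8], [v_9]
  1-simplices (30): (30 of them)
  2-simplices (20): (20 of them)

Hence C_0 ≅ Z^10, C_1 ≅ Z^30, C_2 ≅ Z^20.

The boundary map ∂_1: C_1 → C_0 is given by ∂[p,q] = [q] − [p]. For instance
  ∂[v_4,v_9] = [v_9] − [v_4].
The 10×30 boundary matrix has rank 9 and Smith normal form diag(1,1,1,1,1,1,1,1,1).

The boundary map ∂_2: C_2 → C_1 sends each 2-simplex [p,q,r] to [q,r] − [p,r] + [p,q]. For instance
  ∂[v_3,v_4,v_6] = [v_4,v_6] − [v_3,v_6] + [v_3,v_4],
  ∂[v_0,v_2,v_6] = [v_2,v_6] − [v_0,v_6] + [v_0,v_2].
As a 30×20 matrix over Z this has rank 20, with invariant factors (1,1,1,1,1,1,1,1,1,1,1,1,1,1,1,1,1,1,1,2).

Computing H_k = (kernel of ∂_k) / (image of ∂_{k+1}):

  H_0: rank C_0 − rank ∂_1 = 10 − 9 = 1, and the invariant factors of ∂_1 are all 1, so H_0 ≅ Z.
  H_1: rank ker ∂_1 − rank ∂_2 = (30 − 9) − 20 = 1, and ∂_2 has invariant factor 2 > 1, so H_1 ≅ Z ⊕ Z/2.
  H_2: rank ker ∂_2 − rank ∂_3 = (20 − 20) − 0 = 0, and there is no ∂_3, so H_2 ≅ 0.

As a check, the Euler characteristic is 10 − 30 + 20 = 0, which agrees with 1 − 1 + 0 = 0.

H_0 ≅ Z,  H_1 ≅ Z ⊕ Z/2,  H_2 = 0.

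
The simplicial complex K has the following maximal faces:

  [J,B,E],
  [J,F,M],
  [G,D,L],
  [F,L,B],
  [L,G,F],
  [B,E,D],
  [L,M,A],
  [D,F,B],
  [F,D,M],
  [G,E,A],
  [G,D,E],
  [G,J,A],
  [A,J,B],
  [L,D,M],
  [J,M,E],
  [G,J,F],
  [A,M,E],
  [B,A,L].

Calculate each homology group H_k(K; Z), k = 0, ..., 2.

H_0 ≅ Z,  H_1 ≅ Z × Z/2,  H_2 = 0.

K has 9 vertices, 27 edges, 18 triangles.
rank ∂_0 = 0, rank ∂_1 = 8 ⇒ b_0 = 9 − 0 − 8 = 1; all invariant factors of ∂_1 are 1 so no torsion. So H_0 = Z.
rank ∂_1 = 8, rank ∂_2 = 18 ⇒ b_1 = 27 − 8 − 18 = 1; ∂_2 has invariant factor(s) [2] giving torsion. So H_1 = Z × Z/2.
rank ∂_2 = 18, rank ∂_3 = 0 ⇒ b_2 = 18 − 18 − 0 = 0. So H_2 = 0.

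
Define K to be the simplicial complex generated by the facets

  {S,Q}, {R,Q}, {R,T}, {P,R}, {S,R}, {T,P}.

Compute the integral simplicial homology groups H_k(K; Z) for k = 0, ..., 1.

Fix the vertex order P < Q < R < S < T and write every simplex with vertices in increasing order. Then dim K = 1 and the simplices of K are:

  0-simplices (5): P, Q, R, S, T
  1-simplices (6): PR, PT, QR, QS, RS, RT

giving chain groups C_0 ≅ Z^5, C_1 ≅ Z^6.

The boundary map ∂_1: C_1 → C_0 sends each edge [p,q] (with p < q) to q − p. For instance
  ∂RT = T − R.
The 5×6 boundary matrix has rank 4 and Smith normal form diag(1,1,1,1).

From H_k ≅ ker(∂_k) / im(∂_{k+1}) we obtain:

  H_0: rank C_0 − rank ∂_1 = 5 − 4 = 1, and the invariant factors of ∂_1 are all 1, so H_0 = Z.
  H_1: rank ker ∂_1 − rank ∂_2 = (6 − 4) − 0 = 2, and there is no ∂_2, so H_1 = Z^2.

As a check, the Euler characteristic is 5 − 6 = -1, which agrees with 1 − 2 = -1.
(K is a triangulation of a wedge of 2 circles.)

H_0 = Z,  H_1 = Z^2.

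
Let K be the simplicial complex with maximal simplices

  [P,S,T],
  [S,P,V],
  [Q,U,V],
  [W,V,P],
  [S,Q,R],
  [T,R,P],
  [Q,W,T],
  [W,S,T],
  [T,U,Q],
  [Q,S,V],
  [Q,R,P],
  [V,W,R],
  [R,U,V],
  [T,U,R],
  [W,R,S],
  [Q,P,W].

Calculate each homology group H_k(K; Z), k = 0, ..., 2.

Fix the vertex order P < Q < R < S < T < U < V < W and write every simplex with vertices in increasing order. Then dim K = 2 and the simplices of K are:

  0-simplices (8): P, Q, R, S, T, U, V, W
  1-simplices (24): PQ, PR, PS, PT, PV, PW, QR, QS, QT, QU, QV, QW, RS, RT, RU, RV, RW, ST, SV, SW, TU, TW, UV, VW
  2-simplices (16): PQR, PQW, PRT, PST, PSV, PVW, QRS, QSV, QTU, QTW, QUV, RSW, RTU, RUV, RVW, STW

giving chain groups C_0 ≅ Z^8, C_1 ≅ Z^24, C_2 ≅ Z^16.

The boundary map ∂_1: C_1 → C_0 is given by ∂[p,q] = [q] − [p]. For instance
  ∂ST = T − S.
As a 8×24 matrix over Z this has rank 7, with invariant factors (1,1,1,1,1,1,1).

The boundary map ∂_2: C_2 → C_1 maps a triangle to the signed sum of its edges. For instance
  ∂PVW = VW − PW + PV,
  ∂PST = ST − PT + PS.
The 24×16 boundary matrix has rank 15 and Smith normal form diag(1,1,1,1,1,1,1,1,1,1,1,1,1,1,1).

Now H_k = ker ∂_k / im ∂_{k+1}, so:

  H_0: rank C_0 − rank ∂_1 = 8 − 7 = 1, and the invariant factors of ∂_1 are all 1, so H_0 = Z.
  H_1: rank ker ∂_1 − rank ∂_2 = (24 − 7) − 15 = 2, and the invariant factors of ∂_2 are all 1, so H_1 = Z^2.
  H_2: rank ker ∂_2 − rank ∂_3 = (16 − 15) − 0 = 1, and there is no ∂_3, so H_2 = Z.

H_0 ≅ Z,  H_1 ≅ Z^2,  H_2 ≅ Z.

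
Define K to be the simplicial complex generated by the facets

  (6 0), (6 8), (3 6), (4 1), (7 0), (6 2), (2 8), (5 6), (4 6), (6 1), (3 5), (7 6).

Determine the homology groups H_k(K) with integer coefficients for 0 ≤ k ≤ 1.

H_0 = Z,  H_1 = Z^4.

We work with the vertex ordering 0 < 1 < 2 < 3 < 4 < 5 < 6 < 7 < 8. The simplices of K, each written with vertices in increasing order, are:

  0-simplices (9): [0], [1], [2], [3], [4], [5], [6], [7], [8]
  1-simplices (12): [0,6], [0,7], [1,4], [1,6], [2,6], [2,8], [3,5], [3,6], [4,6], [5,6], [6,7], [6,8]

Hence C_0 ≅ Z^9, C_1 ≅ Z^12.

The boundary map ∂_1: C_1 → C_0 sends each edge [p,q] (with p < q) to q − p. For instance
  ∂[6,7] = [7] − [6].
As a 9×12 matrix over Z this has rank 8, with invariant factors (1,1,1,1,1,1,1,1).

From H_k ≅ ker(∂_k) / im(∂_{k+1}) we obtain:

  H_0: rank C_0 − rank ∂_1 = 9 − 8 = 1, and the invariant factors of ∂_1 are all 1, so H_0 ≅ Z.
  H_1: rank ker ∂_1 − rank ∂_2 = (12 − 8) − 0 = 4, and there is no ∂_2, so H_1 ≅ Z^4.

As a check, the Euler characteristic is 9 − 12 = -3, which agrees with 1 − 4 = -3.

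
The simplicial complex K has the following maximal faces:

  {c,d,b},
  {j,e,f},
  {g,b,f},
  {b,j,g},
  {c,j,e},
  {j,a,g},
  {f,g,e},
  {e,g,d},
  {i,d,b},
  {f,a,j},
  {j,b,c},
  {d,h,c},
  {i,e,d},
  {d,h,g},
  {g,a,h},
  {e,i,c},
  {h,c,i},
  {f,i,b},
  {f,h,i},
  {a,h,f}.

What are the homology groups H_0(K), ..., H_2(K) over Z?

Fix the vertex order a < b < c < d < e < f < g < h < i < j and write every simplex with vertices in increasing order. Then dim K = 2 and the simplices of K are:

  0-simplices (10): a, b, c, d, e, f, g, h, i, j
  1-simplices (30): af, ag, ah, aj, bc, bd, bf, bg, bi, bj, cd, ce, ch, ci, cj, de, dg, dh, di, ef, eg, ei, ej, fg, fh, fi, fj, gh, gj, hi
  2-simplices (20): afh, afj, agh, agj, bcd, bcj, bdi, bfg, bfi, bgj, cdh, cei, cej, chi, deg, dei, dgh, efg, efj, fhi

Hence C_0 ≅ Z^10, C_1 ≅ Z^30, C_2 ≅ Z^20.

Boundary ∂_1: C_1 → C_0 maps an edge to its endpoints' difference, ∂[p,q] = q − p.
As a 10×30 matrix over Z this has rank 9, with invariant factors (1,1,1,1,1,1,1,1,1).

∂_2: C_2 → C_1 sends each 2-simplex [p,q,r] to [q,r] − [p,r] + [p,q]. For instance
  ∂agj = gj − aj + ag,
  ∂cei = ei − ci + ce.
The resulting 30×20 matrix has rank 20, and its Smith normal form has invariant factors (1,1,1,1,1,1,1,1,1,1,1,1,1,1,1,1,1,1,1,2).

Reading off H_k = ker ∂_k / im ∂_{k+1}:

  H_0: rank C_0 − rank ∂_1 = 10 − 9 = 1, and the invariant factors of ∂_1 are all 1, so H_0 ≅ Z.
  H_1: rank ker ∂_1 − rank ∂_2 = (30 − 9) − 20 = 1, and ∂_2 has invariant factor 2 > 1, so H_1 ≅ Z × Z/2.
  H_2: rank ker ∂_2 − rank ∂_3 = (20 − 20) − 0 = 0, and there is no ∂_3, so H_2 ≅ 0.

As a check, the Euler characteristic is 10 − 30 + 20 = 0, which agrees with 1 − 1 + 0 = 0.

H_0 ≅ Z,  H_1 ≅ Z × Z/2,  H_2 = 0.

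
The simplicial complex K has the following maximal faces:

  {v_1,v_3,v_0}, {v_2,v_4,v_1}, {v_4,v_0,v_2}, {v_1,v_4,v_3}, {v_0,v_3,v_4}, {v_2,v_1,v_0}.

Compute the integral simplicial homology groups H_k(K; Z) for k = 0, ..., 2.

H_0 ≅ Z,  H_1 = 0,  H_2 ≅ Z.

Take the total order v_0 < v_1 < v_2 < v_3 < v_4 on the vertex set. Then K (dimension 2) consists of the simplices:

  0-simplices (5): [v_0], [v_1], [v_2], [v_3], [v_4]
  1-simplices (9): [v_0,v_1], [v_0,v_2], [v_0,v_3], [v_0,v_4], [v_1,v_2], [v_1,v_3], [v_1,v_4], [v_2,v_4], [v_3,v_4]
  2-simplices (6): [v_0,v_1,v_2], [v_0,v_1,v_3], [v_0,v_2,v_4], [v_0,v_3,v_4], [v_1,v_2,v_4], [v_1,v_3,v_4]

Hence C_0 ≅ Z^5, C_1 ≅ Z^9, C_2 ≅ Z^6.

Boundary ∂_1: C_1 → C_0 sends each edge [p,q] (with p < q) to q − p. For instance
  ∂[v_0,v_3] = [v_3] − [v_0].
As a 5×9 matrix over Z this has rank 4, with invariant factors (1,1,1,1).

∂_2: C_2 → C_1 sends each 2-simplex [p,q,r] to [q,r] − [p,r] + [p,q]. For instance
  ∂[v_0,v_3,v_4] = [v_3,v_4] − [v_0,v_4] + [v_0,v_3],
  ∂[v_1,v_2,v_4] = [v_2,v_4] − [v_1,v_4] + [v_1,v_2].
The 9×6 boundary matrix has rank 5 and Smith normal form diag(1,1,1,1,1).

From H_k ≅ ker(∂_k) / im(∂_{k+1}) we obtain:

  H_0: rank C_0 − rank ∂_1 = 5 − 4 = 1, and the invariant factors of ∂_1 are all 1, so H_0 ≅ Z.
  H_1: rank ker ∂_1 − rank ∂_2 = (9 − 4) − 5 = 0, and the invariant factors of ∂_2 are all 1, so H_1 ≅ 0.
  H_2: rank ker ∂_2 − rank ∂_3 = (6 − 5) − 0 = 1, and there is no ∂_3, so H_2 ≅ Z.

As a check, the Euler characteristic is 5 − 9 + 6 = 2, which agrees with 1 − 0 + 1 = 2.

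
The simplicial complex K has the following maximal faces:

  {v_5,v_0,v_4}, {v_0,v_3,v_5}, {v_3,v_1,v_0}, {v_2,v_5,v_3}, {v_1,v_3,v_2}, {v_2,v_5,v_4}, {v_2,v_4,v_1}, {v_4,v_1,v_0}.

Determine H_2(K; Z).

Order the vertices as v_0 < v_1 < v_2 < v_3 < v_4 < v_5. Listing each simplex with vertices in this order, K has dimension 2 with simplices:

  0-simplices (6): [v_0], [v_1], [v_2], [v_3], [v_4], [v_5]
  1-simplices (12): [v_0,v_1], [v_0,v_3], [v_0,v_4], [v_0,v_5], [v_1,v_2], [v_1,v_3], [v_1,v_4], [v_2,v_3], [v_2,v_4], [v_2,v_5], [v_3,v_5], [v_4,v_5]
  2-simplices (8): [v_0,v_1,v_3], [v_0,v_1,v_4], [v_0,v_3,v_5], [v_0,v_4,v_5], [v_1,v_2,v_3], [v_1,v_2,v_4], [v_2,v_3,v_5], [v_2,v_4,v_5]

so the chain groups are C_0 ≅ Z^6, C_1 ≅ Z^12, C_2 ≅ Z^8.

The boundary map ∂_1: C_1 → C_0 is given by ∂[p,q] = [q] − [p]. For instance
  ∂[v_0,v_1] = [v_1] − [v_0].
The resulting 6×12 matrix has rank 5, and its Smith normal form has invariant factors (1,1,1,1,1).

∂_2: C_2 → C_1 sends each 2-simplex [p,q,r] to [q,r] − [p,r] + [p,q]. For instance
  ∂[v_0,v_1,v_3] = [v_1,v_3] − [v_0,v_3] + [v_0,v_1],
  ∂[v_2,v_3,v_5] = [v_3,v_5] − [v_2,v_5] + [v_2,v_3].
This gives a 12×8 integer matrix of rank 7; reducing to Smith normal form yields diagonal entries (1,1,1,1,1,1,1).

Reading off H_k = ker ∂_k / im ∂_{k+1}:

  H_2: rank ker ∂_2 − rank ∂_3 = (8 − 7) − 0 = 1, and there is no ∂_3, so H_2 ≅ Z.

H_2 = Z.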